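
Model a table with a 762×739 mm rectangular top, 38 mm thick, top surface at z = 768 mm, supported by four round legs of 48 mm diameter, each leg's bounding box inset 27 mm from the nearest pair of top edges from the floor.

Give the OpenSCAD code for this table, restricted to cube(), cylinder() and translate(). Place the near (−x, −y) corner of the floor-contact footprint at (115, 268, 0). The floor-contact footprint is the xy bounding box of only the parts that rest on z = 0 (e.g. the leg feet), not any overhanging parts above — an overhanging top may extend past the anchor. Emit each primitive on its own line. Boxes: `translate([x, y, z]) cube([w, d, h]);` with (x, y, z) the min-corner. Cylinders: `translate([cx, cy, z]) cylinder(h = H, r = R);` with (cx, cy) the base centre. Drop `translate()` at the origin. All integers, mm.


translate([88, 241, 730]) cube([762, 739, 38]);
translate([139, 292, 0]) cylinder(h = 730, r = 24);
translate([799, 292, 0]) cylinder(h = 730, r = 24);
translate([139, 929, 0]) cylinder(h = 730, r = 24);
translate([799, 929, 0]) cylinder(h = 730, r = 24);


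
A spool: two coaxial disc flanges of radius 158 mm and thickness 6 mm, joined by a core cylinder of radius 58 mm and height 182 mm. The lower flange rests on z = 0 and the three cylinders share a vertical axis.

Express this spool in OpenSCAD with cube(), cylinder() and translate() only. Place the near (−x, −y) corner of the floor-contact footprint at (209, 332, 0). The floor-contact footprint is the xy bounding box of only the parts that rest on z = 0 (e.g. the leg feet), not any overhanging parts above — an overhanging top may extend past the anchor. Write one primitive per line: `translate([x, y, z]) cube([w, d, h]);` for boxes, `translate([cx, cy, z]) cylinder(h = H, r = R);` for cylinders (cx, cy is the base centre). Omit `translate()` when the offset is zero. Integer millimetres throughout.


translate([367, 490, 0]) cylinder(h = 6, r = 158);
translate([367, 490, 6]) cylinder(h = 182, r = 58);
translate([367, 490, 188]) cylinder(h = 6, r = 158);


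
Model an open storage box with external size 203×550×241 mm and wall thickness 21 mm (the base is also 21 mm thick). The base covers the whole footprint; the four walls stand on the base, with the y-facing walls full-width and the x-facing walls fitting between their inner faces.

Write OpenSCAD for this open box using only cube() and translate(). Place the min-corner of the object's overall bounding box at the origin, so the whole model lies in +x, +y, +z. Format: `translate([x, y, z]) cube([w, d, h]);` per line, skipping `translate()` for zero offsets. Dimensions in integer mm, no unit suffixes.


cube([203, 550, 21]);
translate([0, 0, 21]) cube([203, 21, 220]);
translate([0, 529, 21]) cube([203, 21, 220]);
translate([0, 21, 21]) cube([21, 508, 220]);
translate([182, 21, 21]) cube([21, 508, 220]);


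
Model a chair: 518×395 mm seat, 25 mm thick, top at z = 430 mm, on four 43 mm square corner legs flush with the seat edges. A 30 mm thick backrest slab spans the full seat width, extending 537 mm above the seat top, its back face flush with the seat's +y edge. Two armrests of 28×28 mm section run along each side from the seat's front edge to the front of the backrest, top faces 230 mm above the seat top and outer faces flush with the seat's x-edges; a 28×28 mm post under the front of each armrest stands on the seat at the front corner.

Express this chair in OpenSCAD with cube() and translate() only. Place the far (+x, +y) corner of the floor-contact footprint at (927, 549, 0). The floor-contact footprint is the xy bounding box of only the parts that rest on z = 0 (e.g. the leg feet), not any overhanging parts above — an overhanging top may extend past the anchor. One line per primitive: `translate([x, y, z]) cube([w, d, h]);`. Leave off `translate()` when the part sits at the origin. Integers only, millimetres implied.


translate([409, 154, 405]) cube([518, 395, 25]);
translate([409, 154, 0]) cube([43, 43, 405]);
translate([884, 154, 0]) cube([43, 43, 405]);
translate([409, 506, 0]) cube([43, 43, 405]);
translate([884, 506, 0]) cube([43, 43, 405]);
translate([409, 519, 430]) cube([518, 30, 537]);
translate([409, 154, 632]) cube([28, 365, 28]);
translate([899, 154, 632]) cube([28, 365, 28]);
translate([409, 154, 430]) cube([28, 28, 202]);
translate([899, 154, 430]) cube([28, 28, 202]);


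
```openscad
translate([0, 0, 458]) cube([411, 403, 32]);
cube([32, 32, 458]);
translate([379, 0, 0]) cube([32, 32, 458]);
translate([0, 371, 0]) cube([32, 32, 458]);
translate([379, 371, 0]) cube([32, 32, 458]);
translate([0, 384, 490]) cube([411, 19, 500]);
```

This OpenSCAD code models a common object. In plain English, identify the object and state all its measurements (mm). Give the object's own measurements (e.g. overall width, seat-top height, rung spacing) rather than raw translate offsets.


A chair. The seat is a 411×403×32 mm slab with its top at z = 490 mm, on four 32×32 mm corner legs (flush with the seat edges, standing on z = 0). A flat backrest 19 mm thick, 500 mm tall, spans the full seat width and rises from the seat top along its +y edge, rear face flush with the rear of the seat.


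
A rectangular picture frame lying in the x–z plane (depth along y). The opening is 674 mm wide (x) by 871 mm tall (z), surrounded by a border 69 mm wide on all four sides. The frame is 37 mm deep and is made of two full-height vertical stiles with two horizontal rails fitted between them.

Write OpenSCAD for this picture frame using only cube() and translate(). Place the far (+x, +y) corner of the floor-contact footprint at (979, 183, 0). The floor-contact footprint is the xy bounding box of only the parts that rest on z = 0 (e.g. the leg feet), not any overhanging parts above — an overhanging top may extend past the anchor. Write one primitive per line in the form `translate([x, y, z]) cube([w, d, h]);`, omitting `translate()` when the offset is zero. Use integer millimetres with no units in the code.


translate([167, 146, 0]) cube([69, 37, 1009]);
translate([910, 146, 0]) cube([69, 37, 1009]);
translate([236, 146, 0]) cube([674, 37, 69]);
translate([236, 146, 940]) cube([674, 37, 69]);


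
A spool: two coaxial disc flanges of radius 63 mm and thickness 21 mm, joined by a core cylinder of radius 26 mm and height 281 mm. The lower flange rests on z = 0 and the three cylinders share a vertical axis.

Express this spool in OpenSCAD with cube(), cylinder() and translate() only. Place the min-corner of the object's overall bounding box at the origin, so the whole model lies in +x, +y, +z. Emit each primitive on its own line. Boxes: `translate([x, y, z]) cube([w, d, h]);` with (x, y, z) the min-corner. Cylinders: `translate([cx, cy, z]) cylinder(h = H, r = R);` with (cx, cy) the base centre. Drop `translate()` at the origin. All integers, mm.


translate([63, 63, 0]) cylinder(h = 21, r = 63);
translate([63, 63, 21]) cylinder(h = 281, r = 26);
translate([63, 63, 302]) cylinder(h = 21, r = 63);


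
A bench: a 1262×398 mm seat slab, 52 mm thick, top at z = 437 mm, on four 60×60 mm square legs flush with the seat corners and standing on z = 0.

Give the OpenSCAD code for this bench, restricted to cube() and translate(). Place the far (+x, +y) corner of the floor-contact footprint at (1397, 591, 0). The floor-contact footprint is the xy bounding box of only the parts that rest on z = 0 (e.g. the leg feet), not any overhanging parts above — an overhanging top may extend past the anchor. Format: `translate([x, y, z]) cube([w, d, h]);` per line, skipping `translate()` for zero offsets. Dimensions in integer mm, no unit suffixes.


translate([135, 193, 385]) cube([1262, 398, 52]);
translate([135, 193, 0]) cube([60, 60, 385]);
translate([135, 531, 0]) cube([60, 60, 385]);
translate([1337, 193, 0]) cube([60, 60, 385]);
translate([1337, 531, 0]) cube([60, 60, 385]);


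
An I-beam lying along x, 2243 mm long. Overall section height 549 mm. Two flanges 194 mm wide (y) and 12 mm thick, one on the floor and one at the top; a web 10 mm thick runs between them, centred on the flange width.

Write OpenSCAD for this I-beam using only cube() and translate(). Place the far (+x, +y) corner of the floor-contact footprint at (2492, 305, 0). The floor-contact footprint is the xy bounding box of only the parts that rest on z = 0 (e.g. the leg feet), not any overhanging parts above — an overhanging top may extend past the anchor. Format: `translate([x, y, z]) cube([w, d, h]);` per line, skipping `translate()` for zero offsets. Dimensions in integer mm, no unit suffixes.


translate([249, 111, 0]) cube([2243, 194, 12]);
translate([249, 203, 12]) cube([2243, 10, 525]);
translate([249, 111, 537]) cube([2243, 194, 12]);


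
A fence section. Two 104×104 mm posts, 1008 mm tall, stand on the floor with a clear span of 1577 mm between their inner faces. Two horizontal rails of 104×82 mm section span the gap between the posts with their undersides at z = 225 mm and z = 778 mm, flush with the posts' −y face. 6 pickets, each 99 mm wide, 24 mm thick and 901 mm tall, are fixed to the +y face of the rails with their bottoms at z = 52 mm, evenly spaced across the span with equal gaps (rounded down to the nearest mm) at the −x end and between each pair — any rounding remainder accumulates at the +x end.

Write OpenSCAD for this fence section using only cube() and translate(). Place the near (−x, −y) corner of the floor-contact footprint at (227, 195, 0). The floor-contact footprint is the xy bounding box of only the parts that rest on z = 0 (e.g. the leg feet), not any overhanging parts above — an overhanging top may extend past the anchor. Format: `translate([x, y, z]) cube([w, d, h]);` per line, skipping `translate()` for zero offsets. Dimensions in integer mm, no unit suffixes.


translate([227, 195, 0]) cube([104, 104, 1008]);
translate([1908, 195, 0]) cube([104, 104, 1008]);
translate([331, 195, 225]) cube([1577, 104, 82]);
translate([331, 195, 778]) cube([1577, 104, 82]);
translate([471, 299, 52]) cube([99, 24, 901]);
translate([710, 299, 52]) cube([99, 24, 901]);
translate([949, 299, 52]) cube([99, 24, 901]);
translate([1188, 299, 52]) cube([99, 24, 901]);
translate([1427, 299, 52]) cube([99, 24, 901]);
translate([1666, 299, 52]) cube([99, 24, 901]);


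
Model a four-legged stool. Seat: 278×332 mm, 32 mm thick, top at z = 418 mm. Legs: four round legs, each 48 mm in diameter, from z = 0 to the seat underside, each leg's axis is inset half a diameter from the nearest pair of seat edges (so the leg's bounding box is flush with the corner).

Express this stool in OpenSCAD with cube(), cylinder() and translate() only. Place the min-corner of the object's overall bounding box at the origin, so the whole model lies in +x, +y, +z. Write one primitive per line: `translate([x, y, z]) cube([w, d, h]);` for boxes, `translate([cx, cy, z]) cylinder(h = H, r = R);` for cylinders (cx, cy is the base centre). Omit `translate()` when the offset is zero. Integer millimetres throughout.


// leg_h = 418 - 32 = 386
translate([0, 0, 386]) cube([278, 332, 32]);
translate([24, 24, 0]) cylinder(h = 386, r = 24);
translate([254, 24, 0]) cylinder(h = 386, r = 24);
translate([24, 308, 0]) cylinder(h = 386, r = 24);
translate([254, 308, 0]) cylinder(h = 386, r = 24);


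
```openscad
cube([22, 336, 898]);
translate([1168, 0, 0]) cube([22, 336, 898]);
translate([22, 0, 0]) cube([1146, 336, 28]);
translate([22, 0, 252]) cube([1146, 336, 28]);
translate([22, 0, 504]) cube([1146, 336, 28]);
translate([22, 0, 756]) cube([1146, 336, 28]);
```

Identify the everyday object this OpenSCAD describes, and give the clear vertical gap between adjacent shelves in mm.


A bookshelf. The clear shelf gap is 224 mm.

Two tall side panels with 4 horizontal boards between them — a bookshelf. The first two shelf undersides are at z = 0 and z = 252; with shelf thickness 28, the clear gap is 252 − 0 − 28 = 224 mm.


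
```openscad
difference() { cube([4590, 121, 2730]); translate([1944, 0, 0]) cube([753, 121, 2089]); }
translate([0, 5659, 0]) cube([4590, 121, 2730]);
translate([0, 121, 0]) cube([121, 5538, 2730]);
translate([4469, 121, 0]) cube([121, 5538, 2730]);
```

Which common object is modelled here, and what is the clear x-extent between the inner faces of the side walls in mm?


A single room. The interior width is 4348 mm.

Four walls enclosing a rectangle with a door in the front wall — a room. Outside width 4590 minus two 121 mm walls gives 4348 mm.


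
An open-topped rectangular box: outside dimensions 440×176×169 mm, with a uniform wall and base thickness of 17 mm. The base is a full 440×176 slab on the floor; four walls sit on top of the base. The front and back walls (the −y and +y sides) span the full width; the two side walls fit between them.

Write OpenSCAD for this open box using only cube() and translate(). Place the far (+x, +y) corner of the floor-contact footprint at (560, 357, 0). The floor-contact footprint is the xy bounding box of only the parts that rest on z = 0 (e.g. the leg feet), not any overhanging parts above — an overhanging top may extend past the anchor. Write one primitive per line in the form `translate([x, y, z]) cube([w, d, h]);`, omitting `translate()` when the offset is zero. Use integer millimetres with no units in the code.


translate([120, 181, 0]) cube([440, 176, 17]);
translate([120, 181, 17]) cube([440, 17, 152]);
translate([120, 340, 17]) cube([440, 17, 152]);
translate([120, 198, 17]) cube([17, 142, 152]);
translate([543, 198, 17]) cube([17, 142, 152]);


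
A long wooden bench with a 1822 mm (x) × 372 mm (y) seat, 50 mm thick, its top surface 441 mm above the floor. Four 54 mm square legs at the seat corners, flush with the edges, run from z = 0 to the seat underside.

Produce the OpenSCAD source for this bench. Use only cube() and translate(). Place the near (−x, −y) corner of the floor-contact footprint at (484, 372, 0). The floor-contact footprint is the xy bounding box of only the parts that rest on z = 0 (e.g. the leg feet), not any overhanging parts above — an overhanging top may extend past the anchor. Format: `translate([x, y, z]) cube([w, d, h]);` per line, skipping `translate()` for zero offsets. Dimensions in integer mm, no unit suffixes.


translate([484, 372, 391]) cube([1822, 372, 50]);
translate([484, 372, 0]) cube([54, 54, 391]);
translate([484, 690, 0]) cube([54, 54, 391]);
translate([2252, 372, 0]) cube([54, 54, 391]);
translate([2252, 690, 0]) cube([54, 54, 391]);


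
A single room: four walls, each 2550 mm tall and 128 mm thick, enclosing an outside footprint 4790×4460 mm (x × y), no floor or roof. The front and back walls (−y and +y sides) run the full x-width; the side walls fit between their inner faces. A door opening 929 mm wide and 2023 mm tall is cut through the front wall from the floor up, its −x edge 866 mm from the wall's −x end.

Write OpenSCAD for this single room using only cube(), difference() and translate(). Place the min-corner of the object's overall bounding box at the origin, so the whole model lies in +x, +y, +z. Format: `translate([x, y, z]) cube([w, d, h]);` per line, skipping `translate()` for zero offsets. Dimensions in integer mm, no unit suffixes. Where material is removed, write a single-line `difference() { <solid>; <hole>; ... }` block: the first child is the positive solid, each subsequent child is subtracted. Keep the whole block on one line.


difference() { cube([4790, 128, 2550]); translate([866, 0, 0]) cube([929, 128, 2023]); }
translate([0, 4332, 0]) cube([4790, 128, 2550]);
translate([0, 128, 0]) cube([128, 4204, 2550]);
translate([4662, 128, 0]) cube([128, 4204, 2550]);


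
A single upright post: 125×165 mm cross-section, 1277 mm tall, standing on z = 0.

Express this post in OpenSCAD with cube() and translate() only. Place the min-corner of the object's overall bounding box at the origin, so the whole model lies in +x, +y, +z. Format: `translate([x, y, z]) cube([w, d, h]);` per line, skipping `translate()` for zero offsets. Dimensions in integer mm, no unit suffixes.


cube([125, 165, 1277]);


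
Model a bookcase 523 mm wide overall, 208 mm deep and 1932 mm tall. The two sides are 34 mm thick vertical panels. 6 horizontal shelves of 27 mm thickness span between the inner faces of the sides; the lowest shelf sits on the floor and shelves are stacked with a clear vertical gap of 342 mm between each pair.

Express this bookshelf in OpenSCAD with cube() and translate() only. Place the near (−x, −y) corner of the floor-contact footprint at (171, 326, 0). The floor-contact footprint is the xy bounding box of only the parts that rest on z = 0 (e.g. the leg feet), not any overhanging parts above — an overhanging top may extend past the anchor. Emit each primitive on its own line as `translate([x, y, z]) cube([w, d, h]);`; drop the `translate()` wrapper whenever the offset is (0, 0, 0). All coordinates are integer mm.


translate([171, 326, 0]) cube([34, 208, 1932]);
translate([660, 326, 0]) cube([34, 208, 1932]);
translate([205, 326, 0]) cube([455, 208, 27]);
translate([205, 326, 369]) cube([455, 208, 27]);
translate([205, 326, 738]) cube([455, 208, 27]);
translate([205, 326, 1107]) cube([455, 208, 27]);
translate([205, 326, 1476]) cube([455, 208, 27]);
translate([205, 326, 1845]) cube([455, 208, 27]);


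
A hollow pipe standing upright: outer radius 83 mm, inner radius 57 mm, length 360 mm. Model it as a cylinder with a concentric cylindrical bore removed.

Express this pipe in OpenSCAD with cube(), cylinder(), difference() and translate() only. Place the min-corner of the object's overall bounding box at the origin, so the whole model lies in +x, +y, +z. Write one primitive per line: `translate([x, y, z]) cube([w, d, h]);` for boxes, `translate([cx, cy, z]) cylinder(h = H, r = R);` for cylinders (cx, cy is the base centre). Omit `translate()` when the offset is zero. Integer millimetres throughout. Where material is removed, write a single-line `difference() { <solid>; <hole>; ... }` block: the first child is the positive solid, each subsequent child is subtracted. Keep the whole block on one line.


difference() { translate([83, 83, 0]) cylinder(h = 360, r = 83); translate([83, 83, 0]) cylinder(h = 360, r = 57); }


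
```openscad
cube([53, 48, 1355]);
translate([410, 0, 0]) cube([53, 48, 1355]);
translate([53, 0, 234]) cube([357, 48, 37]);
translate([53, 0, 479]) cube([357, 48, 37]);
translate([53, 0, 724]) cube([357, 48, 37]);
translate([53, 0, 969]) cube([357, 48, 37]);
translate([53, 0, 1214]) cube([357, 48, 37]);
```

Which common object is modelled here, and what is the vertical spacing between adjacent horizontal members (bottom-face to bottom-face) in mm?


A ladder. The rung spacing is 245 mm.

Two tall 53×48 posts with 5 short bars between them — a ladder. Adjacent rungs sit at z = 234 and z = 479, so the spacing is 479 − 234 = 245 mm.


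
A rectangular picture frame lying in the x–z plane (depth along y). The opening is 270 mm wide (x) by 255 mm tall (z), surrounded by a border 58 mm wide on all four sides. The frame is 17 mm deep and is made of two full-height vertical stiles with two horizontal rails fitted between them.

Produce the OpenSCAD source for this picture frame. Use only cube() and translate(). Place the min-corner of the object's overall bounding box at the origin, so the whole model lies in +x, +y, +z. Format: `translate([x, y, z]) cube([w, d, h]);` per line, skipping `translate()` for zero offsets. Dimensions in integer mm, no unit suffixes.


cube([58, 17, 371]);
translate([328, 0, 0]) cube([58, 17, 371]);
translate([58, 0, 0]) cube([270, 17, 58]);
translate([58, 0, 313]) cube([270, 17, 58]);


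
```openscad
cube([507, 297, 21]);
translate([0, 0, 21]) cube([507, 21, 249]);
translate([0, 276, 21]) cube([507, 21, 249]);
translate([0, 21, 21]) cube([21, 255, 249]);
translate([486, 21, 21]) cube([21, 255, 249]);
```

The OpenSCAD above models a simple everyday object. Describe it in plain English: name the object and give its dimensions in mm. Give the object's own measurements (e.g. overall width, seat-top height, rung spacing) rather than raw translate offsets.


An open-topped rectangular box: outside dimensions 507×297×270 mm, with a uniform wall and base thickness of 21 mm. The base is a full 507×297 slab on the floor; four walls sit on top of the base. The front and back walls (the −y and +y sides) span the full width; the two side walls fit between them.


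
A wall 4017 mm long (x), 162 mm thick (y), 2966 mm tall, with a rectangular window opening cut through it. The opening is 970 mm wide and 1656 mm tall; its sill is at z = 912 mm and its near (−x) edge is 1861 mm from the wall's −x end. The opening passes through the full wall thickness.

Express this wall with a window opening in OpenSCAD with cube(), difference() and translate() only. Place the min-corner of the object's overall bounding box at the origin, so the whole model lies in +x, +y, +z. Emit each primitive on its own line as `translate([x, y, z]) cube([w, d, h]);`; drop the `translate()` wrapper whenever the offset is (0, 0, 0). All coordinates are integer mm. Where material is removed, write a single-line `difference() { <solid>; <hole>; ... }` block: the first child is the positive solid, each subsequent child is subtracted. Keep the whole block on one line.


difference() { cube([4017, 162, 2966]); translate([1861, 0, 912]) cube([970, 162, 1656]); }


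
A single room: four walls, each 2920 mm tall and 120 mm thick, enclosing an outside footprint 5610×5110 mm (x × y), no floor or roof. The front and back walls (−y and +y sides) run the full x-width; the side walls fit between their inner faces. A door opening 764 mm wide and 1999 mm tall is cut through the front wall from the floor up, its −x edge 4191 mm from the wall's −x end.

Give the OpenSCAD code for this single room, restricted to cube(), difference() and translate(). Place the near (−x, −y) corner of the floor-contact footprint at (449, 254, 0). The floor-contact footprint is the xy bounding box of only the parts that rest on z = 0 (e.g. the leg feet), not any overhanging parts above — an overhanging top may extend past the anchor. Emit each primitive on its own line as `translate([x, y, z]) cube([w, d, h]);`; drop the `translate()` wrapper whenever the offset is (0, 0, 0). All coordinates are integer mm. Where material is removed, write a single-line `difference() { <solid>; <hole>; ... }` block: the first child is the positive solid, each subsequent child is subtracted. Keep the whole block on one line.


difference() { translate([449, 254, 0]) cube([5610, 120, 2920]); translate([4640, 254, 0]) cube([764, 120, 1999]); }
translate([449, 5244, 0]) cube([5610, 120, 2920]);
translate([449, 374, 0]) cube([120, 4870, 2920]);
translate([5939, 374, 0]) cube([120, 4870, 2920]);


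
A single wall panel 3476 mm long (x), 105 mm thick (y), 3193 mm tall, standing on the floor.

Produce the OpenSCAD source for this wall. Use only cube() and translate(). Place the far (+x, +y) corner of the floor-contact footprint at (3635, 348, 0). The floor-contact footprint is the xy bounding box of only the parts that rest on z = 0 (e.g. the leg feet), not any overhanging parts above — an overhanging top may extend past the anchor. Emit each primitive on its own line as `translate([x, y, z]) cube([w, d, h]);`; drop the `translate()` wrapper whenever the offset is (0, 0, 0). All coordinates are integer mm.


translate([159, 243, 0]) cube([3476, 105, 3193]);


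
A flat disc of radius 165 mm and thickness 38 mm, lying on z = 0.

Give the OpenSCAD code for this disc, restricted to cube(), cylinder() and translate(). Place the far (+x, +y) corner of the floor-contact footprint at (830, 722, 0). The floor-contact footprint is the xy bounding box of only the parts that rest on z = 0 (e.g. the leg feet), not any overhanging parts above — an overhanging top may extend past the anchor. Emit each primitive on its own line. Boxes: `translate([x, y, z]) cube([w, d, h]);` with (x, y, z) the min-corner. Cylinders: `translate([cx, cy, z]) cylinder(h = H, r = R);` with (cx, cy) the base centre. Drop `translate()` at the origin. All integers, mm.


translate([665, 557, 0]) cylinder(h = 38, r = 165);


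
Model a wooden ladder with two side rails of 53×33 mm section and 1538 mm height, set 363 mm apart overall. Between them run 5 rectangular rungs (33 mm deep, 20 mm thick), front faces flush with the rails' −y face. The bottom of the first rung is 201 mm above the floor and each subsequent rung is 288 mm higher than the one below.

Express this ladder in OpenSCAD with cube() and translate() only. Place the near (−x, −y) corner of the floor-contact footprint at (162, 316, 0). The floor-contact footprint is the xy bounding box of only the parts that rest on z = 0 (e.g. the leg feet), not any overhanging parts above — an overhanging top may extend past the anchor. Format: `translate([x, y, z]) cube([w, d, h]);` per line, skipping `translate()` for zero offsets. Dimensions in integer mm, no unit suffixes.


translate([162, 316, 0]) cube([53, 33, 1538]);
translate([472, 316, 0]) cube([53, 33, 1538]);
translate([215, 316, 201]) cube([257, 33, 20]);
translate([215, 316, 489]) cube([257, 33, 20]);
translate([215, 316, 777]) cube([257, 33, 20]);
translate([215, 316, 1065]) cube([257, 33, 20]);
translate([215, 316, 1353]) cube([257, 33, 20]);


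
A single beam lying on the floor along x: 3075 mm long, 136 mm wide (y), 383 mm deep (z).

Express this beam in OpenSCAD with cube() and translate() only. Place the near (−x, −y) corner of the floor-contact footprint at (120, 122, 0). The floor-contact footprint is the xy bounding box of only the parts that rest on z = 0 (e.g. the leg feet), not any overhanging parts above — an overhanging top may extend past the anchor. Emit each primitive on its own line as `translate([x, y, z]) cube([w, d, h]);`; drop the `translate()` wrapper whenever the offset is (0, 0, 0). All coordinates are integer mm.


translate([120, 122, 0]) cube([3075, 136, 383]);


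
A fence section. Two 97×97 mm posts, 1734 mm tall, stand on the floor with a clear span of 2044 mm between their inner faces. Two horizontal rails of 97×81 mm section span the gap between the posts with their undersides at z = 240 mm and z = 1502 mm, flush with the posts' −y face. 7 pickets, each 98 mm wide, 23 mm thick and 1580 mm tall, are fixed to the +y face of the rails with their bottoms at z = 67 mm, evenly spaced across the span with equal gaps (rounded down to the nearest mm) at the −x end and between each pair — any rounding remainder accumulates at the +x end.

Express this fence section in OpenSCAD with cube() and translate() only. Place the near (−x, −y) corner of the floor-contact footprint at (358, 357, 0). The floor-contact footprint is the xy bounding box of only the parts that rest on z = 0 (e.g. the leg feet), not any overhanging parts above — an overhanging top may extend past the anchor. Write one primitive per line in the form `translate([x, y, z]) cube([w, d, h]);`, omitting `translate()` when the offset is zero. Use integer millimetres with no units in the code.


translate([358, 357, 0]) cube([97, 97, 1734]);
translate([2499, 357, 0]) cube([97, 97, 1734]);
translate([455, 357, 240]) cube([2044, 97, 81]);
translate([455, 357, 1502]) cube([2044, 97, 81]);
translate([624, 454, 67]) cube([98, 23, 1580]);
translate([891, 454, 67]) cube([98, 23, 1580]);
translate([1158, 454, 67]) cube([98, 23, 1580]);
translate([1425, 454, 67]) cube([98, 23, 1580]);
translate([1692, 454, 67]) cube([98, 23, 1580]);
translate([1959, 454, 67]) cube([98, 23, 1580]);
translate([2226, 454, 67]) cube([98, 23, 1580]);


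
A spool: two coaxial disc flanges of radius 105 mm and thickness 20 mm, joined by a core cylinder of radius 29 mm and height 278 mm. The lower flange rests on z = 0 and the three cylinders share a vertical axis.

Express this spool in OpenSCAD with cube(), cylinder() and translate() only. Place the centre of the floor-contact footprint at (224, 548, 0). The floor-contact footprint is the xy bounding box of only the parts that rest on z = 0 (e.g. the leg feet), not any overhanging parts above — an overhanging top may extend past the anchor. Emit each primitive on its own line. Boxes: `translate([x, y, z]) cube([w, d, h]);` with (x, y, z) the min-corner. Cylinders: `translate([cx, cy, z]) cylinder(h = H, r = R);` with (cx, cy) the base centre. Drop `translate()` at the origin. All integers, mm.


translate([224, 548, 0]) cylinder(h = 20, r = 105);
translate([224, 548, 20]) cylinder(h = 278, r = 29);
translate([224, 548, 298]) cylinder(h = 20, r = 105);


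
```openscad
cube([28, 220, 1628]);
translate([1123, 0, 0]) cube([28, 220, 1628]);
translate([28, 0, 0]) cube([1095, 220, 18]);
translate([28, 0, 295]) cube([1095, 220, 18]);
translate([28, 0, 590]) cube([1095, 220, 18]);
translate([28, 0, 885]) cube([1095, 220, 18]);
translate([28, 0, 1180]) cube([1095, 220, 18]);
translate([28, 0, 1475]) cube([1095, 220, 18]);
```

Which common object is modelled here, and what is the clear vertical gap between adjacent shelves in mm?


A bookshelf. The clear shelf gap is 277 mm.

Two tall side panels with 6 horizontal boards between them — a bookshelf. The first two shelf undersides are at z = 0 and z = 295; with shelf thickness 18, the clear gap is 295 − 0 − 18 = 277 mm.


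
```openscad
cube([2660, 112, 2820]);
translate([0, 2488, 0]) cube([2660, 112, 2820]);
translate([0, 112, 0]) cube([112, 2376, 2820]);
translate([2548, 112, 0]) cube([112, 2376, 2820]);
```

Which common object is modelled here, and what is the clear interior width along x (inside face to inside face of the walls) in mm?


A house (or room) frame. The interior width is 2436 mm.

Four 2820 mm walls enclosing a rectangle with no floor or roof — a room or house frame. Outside width is 2660 mm and wall thickness is 112 mm, so the interior width is 2660 − 2 × 112 = 2436 mm.


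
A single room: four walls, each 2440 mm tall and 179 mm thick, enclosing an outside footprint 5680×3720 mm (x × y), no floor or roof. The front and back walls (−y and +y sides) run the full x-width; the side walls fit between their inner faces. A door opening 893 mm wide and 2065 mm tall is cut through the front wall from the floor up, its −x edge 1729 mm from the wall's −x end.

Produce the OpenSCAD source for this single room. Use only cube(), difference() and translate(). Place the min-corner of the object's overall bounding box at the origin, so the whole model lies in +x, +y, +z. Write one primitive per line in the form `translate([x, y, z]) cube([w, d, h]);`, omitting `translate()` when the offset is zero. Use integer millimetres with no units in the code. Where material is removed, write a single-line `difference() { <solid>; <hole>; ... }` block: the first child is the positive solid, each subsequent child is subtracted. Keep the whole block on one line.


difference() { cube([5680, 179, 2440]); translate([1729, 0, 0]) cube([893, 179, 2065]); }
translate([0, 3541, 0]) cube([5680, 179, 2440]);
translate([0, 179, 0]) cube([179, 3362, 2440]);
translate([5501, 179, 0]) cube([179, 3362, 2440]);


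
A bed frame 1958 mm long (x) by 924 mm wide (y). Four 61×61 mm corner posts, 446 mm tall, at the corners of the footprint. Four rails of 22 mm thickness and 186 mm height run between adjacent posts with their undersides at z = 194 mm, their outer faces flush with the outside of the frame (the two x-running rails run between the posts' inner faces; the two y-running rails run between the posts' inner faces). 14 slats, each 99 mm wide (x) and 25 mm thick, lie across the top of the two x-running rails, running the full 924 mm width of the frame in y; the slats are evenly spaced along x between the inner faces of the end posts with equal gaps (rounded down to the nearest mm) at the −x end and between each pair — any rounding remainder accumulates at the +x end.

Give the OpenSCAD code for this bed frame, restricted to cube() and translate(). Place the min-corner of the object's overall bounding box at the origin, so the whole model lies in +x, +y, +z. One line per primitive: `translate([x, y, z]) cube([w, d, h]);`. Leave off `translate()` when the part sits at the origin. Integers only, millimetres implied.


cube([61, 61, 446]);
translate([0, 863, 0]) cube([61, 61, 446]);
translate([1897, 0, 0]) cube([61, 61, 446]);
translate([1897, 863, 0]) cube([61, 61, 446]);
translate([61, 0, 194]) cube([1836, 22, 186]);
translate([61, 902, 194]) cube([1836, 22, 186]);
translate([0, 61, 194]) cube([22, 802, 186]);
translate([1936, 61, 194]) cube([22, 802, 186]);
translate([91, 0, 380]) cube([99, 924, 25]);
translate([220, 0, 380]) cube([99, 924, 25]);
translate([349, 0, 380]) cube([99, 924, 25]);
translate([478, 0, 380]) cube([99, 924, 25]);
translate([607, 0, 380]) cube([99, 924, 25]);
translate([736, 0, 380]) cube([99, 924, 25]);
translate([865, 0, 380]) cube([99, 924, 25]);
translate([994, 0, 380]) cube([99, 924, 25]);
translate([1123, 0, 380]) cube([99, 924, 25]);
translate([1252, 0, 380]) cube([99, 924, 25]);
translate([1381, 0, 380]) cube([99, 924, 25]);
translate([1510, 0, 380]) cube([99, 924, 25]);
translate([1639, 0, 380]) cube([99, 924, 25]);
translate([1768, 0, 380]) cube([99, 924, 25]);


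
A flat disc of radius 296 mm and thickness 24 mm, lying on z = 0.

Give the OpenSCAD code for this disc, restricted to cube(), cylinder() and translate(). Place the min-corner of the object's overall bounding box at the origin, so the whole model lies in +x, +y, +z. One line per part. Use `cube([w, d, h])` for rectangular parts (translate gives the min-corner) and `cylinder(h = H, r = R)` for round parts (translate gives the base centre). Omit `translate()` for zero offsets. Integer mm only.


translate([296, 296, 0]) cylinder(h = 24, r = 296);


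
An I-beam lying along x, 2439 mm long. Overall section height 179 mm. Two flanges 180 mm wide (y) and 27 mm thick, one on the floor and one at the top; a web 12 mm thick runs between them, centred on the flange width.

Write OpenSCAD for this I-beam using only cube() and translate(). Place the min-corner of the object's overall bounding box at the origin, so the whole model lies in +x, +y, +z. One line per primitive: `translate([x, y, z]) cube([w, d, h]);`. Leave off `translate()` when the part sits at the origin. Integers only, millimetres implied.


cube([2439, 180, 27]);
translate([0, 84, 27]) cube([2439, 12, 125]);
translate([0, 0, 152]) cube([2439, 180, 27]);


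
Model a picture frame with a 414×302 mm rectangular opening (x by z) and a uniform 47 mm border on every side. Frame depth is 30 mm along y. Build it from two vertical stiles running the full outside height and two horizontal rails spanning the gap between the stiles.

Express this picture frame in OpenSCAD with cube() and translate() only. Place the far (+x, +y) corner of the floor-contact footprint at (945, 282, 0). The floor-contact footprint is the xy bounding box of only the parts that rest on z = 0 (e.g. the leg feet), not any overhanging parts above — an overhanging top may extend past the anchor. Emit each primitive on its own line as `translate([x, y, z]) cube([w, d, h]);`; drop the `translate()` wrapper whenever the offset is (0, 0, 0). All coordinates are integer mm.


translate([437, 252, 0]) cube([47, 30, 396]);
translate([898, 252, 0]) cube([47, 30, 396]);
translate([484, 252, 0]) cube([414, 30, 47]);
translate([484, 252, 349]) cube([414, 30, 47]);


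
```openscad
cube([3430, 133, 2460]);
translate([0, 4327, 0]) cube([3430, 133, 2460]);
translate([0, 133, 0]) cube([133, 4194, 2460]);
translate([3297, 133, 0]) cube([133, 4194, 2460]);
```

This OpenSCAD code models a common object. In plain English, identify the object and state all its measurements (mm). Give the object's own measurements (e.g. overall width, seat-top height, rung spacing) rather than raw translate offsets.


The wall frame of a small rectangular building: four walls, each 2460 mm tall and 133 mm thick, enclosing a footprint 3430 mm (x) by 4460 mm (y) outside-to-outside, with no floor or roof. The front and back walls (the −y and +y sides) span the full width; the two side walls fit between them.


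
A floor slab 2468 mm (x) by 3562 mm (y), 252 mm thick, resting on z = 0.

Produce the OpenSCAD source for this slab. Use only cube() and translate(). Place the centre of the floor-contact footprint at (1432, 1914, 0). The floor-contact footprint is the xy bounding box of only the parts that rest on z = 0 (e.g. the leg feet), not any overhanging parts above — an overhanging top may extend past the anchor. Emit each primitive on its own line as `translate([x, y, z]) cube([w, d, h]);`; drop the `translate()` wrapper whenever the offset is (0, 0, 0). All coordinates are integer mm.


translate([198, 133, 0]) cube([2468, 3562, 252]);


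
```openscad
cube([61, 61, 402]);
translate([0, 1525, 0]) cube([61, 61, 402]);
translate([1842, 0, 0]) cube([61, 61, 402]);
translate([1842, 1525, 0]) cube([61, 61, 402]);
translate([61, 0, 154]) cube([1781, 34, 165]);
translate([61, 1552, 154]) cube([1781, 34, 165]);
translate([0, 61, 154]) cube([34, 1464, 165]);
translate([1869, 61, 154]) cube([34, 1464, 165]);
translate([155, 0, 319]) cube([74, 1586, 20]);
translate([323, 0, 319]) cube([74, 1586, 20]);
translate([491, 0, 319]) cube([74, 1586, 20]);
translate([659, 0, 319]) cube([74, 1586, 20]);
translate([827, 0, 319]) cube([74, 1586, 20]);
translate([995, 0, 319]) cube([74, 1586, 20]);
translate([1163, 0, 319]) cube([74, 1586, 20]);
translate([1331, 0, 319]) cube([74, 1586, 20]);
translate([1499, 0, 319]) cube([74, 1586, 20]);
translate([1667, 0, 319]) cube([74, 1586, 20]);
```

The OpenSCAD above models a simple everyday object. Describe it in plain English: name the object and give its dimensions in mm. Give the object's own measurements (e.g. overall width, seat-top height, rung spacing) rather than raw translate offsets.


A bed frame 1903 mm long (x) by 1586 mm wide (y). Four 61×61 mm corner posts, 402 mm tall, at the corners of the footprint. Four rails of 34 mm thickness and 165 mm height run between adjacent posts with their undersides at z = 154 mm, their outer faces flush with the outside of the frame (the two x-running rails run between the posts' inner faces; the two y-running rails run between the posts' inner faces). 10 slats, each 74 mm wide (x) and 20 mm thick, lie across the top of the two x-running rails, running the full 1586 mm width of the frame in y; along x they sit between the end posts with a 94 mm gap after the −x posts and between neighbouring slats, leaving 101 mm before the +x posts.


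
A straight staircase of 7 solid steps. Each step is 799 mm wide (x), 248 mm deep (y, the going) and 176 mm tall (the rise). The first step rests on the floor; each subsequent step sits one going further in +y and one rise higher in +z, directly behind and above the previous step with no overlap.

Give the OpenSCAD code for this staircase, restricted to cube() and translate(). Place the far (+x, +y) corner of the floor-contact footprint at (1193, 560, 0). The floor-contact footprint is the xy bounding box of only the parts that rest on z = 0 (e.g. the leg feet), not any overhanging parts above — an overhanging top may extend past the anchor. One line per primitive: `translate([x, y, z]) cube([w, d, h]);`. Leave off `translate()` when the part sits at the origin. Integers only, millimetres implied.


translate([394, 312, 0]) cube([799, 248, 176]);
translate([394, 560, 176]) cube([799, 248, 176]);
translate([394, 808, 352]) cube([799, 248, 176]);
translate([394, 1056, 528]) cube([799, 248, 176]);
translate([394, 1304, 704]) cube([799, 248, 176]);
translate([394, 1552, 880]) cube([799, 248, 176]);
translate([394, 1800, 1056]) cube([799, 248, 176]);


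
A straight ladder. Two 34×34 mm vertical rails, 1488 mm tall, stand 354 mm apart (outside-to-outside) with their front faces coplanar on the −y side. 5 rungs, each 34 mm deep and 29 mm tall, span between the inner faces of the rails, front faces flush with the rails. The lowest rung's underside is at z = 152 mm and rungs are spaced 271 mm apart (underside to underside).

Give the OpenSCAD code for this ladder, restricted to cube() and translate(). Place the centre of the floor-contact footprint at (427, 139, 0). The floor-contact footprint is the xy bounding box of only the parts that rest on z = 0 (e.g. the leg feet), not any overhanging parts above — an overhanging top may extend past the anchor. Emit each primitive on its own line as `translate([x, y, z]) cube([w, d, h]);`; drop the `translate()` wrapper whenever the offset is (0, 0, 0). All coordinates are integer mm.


// rung span = 354 - 2*34 = 286
// rung[k] z = 152 + k*271
translate([250, 122, 0]) cube([34, 34, 1488]);
translate([570, 122, 0]) cube([34, 34, 1488]);
translate([284, 122, 152]) cube([286, 34, 29]);
translate([284, 122, 423]) cube([286, 34, 29]);
translate([284, 122, 694]) cube([286, 34, 29]);
translate([284, 122, 965]) cube([286, 34, 29]);
translate([284, 122, 1236]) cube([286, 34, 29]);
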